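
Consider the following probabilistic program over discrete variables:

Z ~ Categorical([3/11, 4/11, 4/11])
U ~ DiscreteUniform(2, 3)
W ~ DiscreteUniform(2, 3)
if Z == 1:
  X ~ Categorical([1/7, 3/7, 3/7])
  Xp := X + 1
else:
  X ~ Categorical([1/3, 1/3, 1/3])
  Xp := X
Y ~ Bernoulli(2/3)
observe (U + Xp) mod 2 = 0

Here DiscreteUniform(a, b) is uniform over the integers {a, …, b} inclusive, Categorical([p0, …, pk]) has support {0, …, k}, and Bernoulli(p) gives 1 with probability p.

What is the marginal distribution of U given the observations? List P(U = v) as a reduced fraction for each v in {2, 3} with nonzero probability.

P(U=2) = 134/231, P(U=3) = 97/231

Enumerate traces; 36 have nonzero weight after conditioning:
  (Z=0, U=2, W=2, X=0, Y=0) weight 1/132
  (Z=0, U=2, W=2, X=0, Y=1) weight 1/66
  (Z=0, U=2, W=2, X=2, Y=0) weight 1/132
  (Z=0, U=2, W=2, X=2, Y=1) weight 1/66
  (Z=0, U=2, W=3, X=0, Y=0) weight 1/132
  (Z=0, U=2, W=3, X=0, Y=1) weight 1/66
  (Z=0, U=2, W=3, X=2, Y=0) weight 1/132
  (Z=0, U=2, W=3, X=2, Y=1) weight 1/66
  (Z=0, U=3, W=2, X=1, Y=0) weight 1/132
  … 27 more
Group by U:
  weight(U=2) = 67/231
  weight(U=3) = 97/462
Total weight = 67/231 + 97/462 = 1/2
P(U=2 | obs) = 67/231 / 1/2 = 134/231
P(U=3 | obs) = 97/462 / 1/2 = 97/231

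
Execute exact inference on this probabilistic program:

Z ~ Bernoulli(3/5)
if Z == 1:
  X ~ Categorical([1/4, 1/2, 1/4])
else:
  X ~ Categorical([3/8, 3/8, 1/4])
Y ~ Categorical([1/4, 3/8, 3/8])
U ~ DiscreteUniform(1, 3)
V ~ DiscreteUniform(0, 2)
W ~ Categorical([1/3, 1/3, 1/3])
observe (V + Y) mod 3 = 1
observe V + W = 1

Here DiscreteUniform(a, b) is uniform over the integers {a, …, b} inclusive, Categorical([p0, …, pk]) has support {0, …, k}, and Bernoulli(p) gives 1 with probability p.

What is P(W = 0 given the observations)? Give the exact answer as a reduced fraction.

Enumerate traces; 36 have nonzero weight after conditioning:
  (Z=0, X=0, Y=0, U=1, V=1, W=0) weight 1/720
  (Z=0, X=0, Y=0, U=2, V=1, W=0) weight 1/720
  (Z=0, X=0, Y=0, U=3, V=1, W=0) weight 1/720
  (Z=0, X=0, Y=1, U=1, V=0, W=1) weight 1/480
  (Z=0, X=0, Y=1, U=2, V=0, W=1) weight 1/480
  (Z=0, X=0, Y=1, U=3, V=0, W=1) weight 1/480
  (Z=0, X=1, Y=0, U=1, V=1, W=0) weight 1/720
  (Z=0, X=1, Y=0, U=2, V=1, W=0) weight 1/720
  … 28 more
Group by W:
  weight(W=0) = 1/36
  weight(W=1) = 1/24
Total weight = 1/36 + 1/24 = 5/72
P(W=0 | obs) = 1/36 / 5/72 = 2/5
P(W=1 | obs) = 1/24 / 5/72 = 3/5

P(W = 0 | obs) = 2/5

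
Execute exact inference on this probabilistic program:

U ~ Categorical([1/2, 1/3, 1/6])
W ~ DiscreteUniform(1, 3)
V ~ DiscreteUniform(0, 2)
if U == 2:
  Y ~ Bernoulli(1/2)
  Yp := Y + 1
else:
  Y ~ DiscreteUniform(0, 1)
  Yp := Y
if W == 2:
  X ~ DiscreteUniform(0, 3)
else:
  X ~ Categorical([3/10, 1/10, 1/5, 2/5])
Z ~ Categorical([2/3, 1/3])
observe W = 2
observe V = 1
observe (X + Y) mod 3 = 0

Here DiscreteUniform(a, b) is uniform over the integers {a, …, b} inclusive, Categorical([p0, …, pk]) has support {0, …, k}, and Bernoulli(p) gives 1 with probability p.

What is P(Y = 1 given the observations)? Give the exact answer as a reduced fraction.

Enumerate traces; 18 have nonzero weight after conditioning:
  (U=0, W=2, V=1, Y=0, X=0, Z=0) weight 1/216
  (U=0, W=2, V=1, Y=0, X=0, Z=1) weight 1/432
  (U=0, W=2, V=1, Y=0, X=3, Z=0) weight 1/216
  (U=0, W=2, V=1, Y=0, X=3, Z=1) weight 1/432
  (U=0, W=2, V=1, Y=1, X=2, Z=0) weight 1/216
  (U=0, W=2, V=1, Y=1, X=2, Z=1) weight 1/432
  (U=1, W=2, V=1, Y=0, X=0, Z=0) weight 1/324
  (U=1, W=2, V=1, Y=0, X=0, Z=1) weight 1/648
  … 10 more
Group by Y:
  weight(Y=0) = 1/36
  weight(Y=1) = 1/72
Total weight = 1/36 + 1/72 = 1/24
P(Y=0 | obs) = 1/36 / 1/24 = 2/3
P(Y=1 | obs) = 1/72 / 1/24 = 1/3

P(Y = 1 | obs) = 1/3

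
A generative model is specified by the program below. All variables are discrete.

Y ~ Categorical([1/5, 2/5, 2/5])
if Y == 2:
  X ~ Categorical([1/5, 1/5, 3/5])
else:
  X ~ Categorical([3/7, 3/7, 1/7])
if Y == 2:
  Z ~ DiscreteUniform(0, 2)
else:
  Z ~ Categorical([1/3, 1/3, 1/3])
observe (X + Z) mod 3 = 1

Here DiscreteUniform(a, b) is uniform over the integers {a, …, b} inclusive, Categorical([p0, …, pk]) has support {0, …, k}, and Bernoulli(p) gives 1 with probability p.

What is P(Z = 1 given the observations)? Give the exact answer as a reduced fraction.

Enumerate traces; 9 have nonzero weight after conditioning:
  (Y=0, X=0, Z=1) weight 1/35
  (Y=0, X=1, Z=0) weight 1/35
  (Y=0, X=2, Z=2) weight 1/105
  (Y=1, X=0, Z=1) weight 2/35
  (Y=1, X=1, Z=0) weight 2/35
  (Y=1, X=2, Z=2) weight 2/105
  (Y=2, X=0, Z=1) weight 2/75
  (Y=2, X=1, Z=0) weight 2/75
  … 1 more
Group by Z:
  weight(Z=0) = 59/525
  weight(Z=1) = 59/525
  weight(Z=2) = 19/175
Total weight = 59/525 + 59/525 + 19/175 = 1/3
P(Z=0 | obs) = 59/525 / 1/3 = 59/175
P(Z=1 | obs) = 59/525 / 1/3 = 59/175
P(Z=2 | obs) = 19/175 / 1/3 = 57/175

P(Z = 1 | obs) = 59/175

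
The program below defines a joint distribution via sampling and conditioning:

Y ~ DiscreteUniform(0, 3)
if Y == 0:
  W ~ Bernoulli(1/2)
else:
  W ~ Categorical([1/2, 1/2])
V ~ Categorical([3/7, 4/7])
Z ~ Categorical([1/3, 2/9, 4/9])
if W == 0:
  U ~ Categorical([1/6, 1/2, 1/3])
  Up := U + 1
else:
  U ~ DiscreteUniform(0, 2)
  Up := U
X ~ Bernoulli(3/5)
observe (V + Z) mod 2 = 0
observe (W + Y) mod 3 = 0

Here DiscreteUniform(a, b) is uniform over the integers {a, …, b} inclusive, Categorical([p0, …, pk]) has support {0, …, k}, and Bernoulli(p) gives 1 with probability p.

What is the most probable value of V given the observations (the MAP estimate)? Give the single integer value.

Enumerate traces; 54 have nonzero weight after conditioning:
  (Y=0, W=0, V=0, Z=0, U=0, X=0) weight 1/840
  (Y=0, W=0, V=0, Z=0, U=0, X=1) weight 1/560
  (Y=0, W=0, V=0, Z=0, U=1, X=0) weight 1/280
  (Y=0, W=0, V=0, Z=0, U=1, X=1) weight 3/560
  (Y=0, W=0, V=0, Z=0, U=2, X=0) weight 1/420
  (Y=0, W=0, V=0, Z=0, U=2, X=1) weight 1/280
  (Y=0, W=0, V=0, Z=2, U=0, X=0) weight 1/630
  (Y=0, W=0, V=0, Z=2, U=0, X=1) weight 1/420
  (Y=0, W=0, V=1, Z=1, U=0, X=0) weight 1/945
  … 45 more
Group by V:
  weight(V=0) = 1/8
  weight(V=1) = 1/21
Total weight = 1/8 + 1/21 = 29/168
P(V=0 | obs) = 1/8 / 29/168 = 21/29
P(V=1 | obs) = 1/21 / 29/168 = 8/29
argmax = 0

argmax_v P(V = v | obs) = 0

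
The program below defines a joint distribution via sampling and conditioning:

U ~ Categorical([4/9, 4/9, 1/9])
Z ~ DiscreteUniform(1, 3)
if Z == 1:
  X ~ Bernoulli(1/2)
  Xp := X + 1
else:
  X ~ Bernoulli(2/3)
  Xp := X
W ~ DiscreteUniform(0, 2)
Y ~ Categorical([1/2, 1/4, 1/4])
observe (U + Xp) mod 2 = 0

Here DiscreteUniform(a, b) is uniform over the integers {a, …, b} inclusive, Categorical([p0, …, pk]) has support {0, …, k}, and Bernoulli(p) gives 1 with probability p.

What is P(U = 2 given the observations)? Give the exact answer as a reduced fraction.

P(U = 2 | obs) = 7/79

Enumerate traces; 81 have nonzero weight after conditioning:
  (U=0, Z=1, X=1, W=0, Y=0) weight 1/81
  (U=0, Z=1, X=1, W=0, Y=1) weight 1/162
  (U=0, Z=1, X=1, W=0, Y=2) weight 1/162
  (U=0, Z=1, X=1, W=1, Y=0) weight 1/81
  (U=0, Z=1, X=1, W=1, Y=1) weight 1/162
  (U=0, Z=1, X=1, W=1, Y=2) weight 1/162
  (U=0, Z=1, X=1, W=2, Y=0) weight 1/81
  (U=0, Z=1, X=1, W=2, Y=1) weight 1/162
  (U=1, Z=1, X=0, W=0, Y=0) weight 1/81
  (U=2, Z=1, X=1, W=0, Y=0) weight 1/324
  … 71 more
Group by U:
  weight(U=0) = 14/81
  weight(U=1) = 22/81
  weight(U=2) = 7/162
Total weight = 14/81 + 22/81 + 7/162 = 79/162
P(U=0 | obs) = 14/81 / 79/162 = 28/79
P(U=1 | obs) = 22/81 / 79/162 = 44/79
P(U=2 | obs) = 7/162 / 79/162 = 7/79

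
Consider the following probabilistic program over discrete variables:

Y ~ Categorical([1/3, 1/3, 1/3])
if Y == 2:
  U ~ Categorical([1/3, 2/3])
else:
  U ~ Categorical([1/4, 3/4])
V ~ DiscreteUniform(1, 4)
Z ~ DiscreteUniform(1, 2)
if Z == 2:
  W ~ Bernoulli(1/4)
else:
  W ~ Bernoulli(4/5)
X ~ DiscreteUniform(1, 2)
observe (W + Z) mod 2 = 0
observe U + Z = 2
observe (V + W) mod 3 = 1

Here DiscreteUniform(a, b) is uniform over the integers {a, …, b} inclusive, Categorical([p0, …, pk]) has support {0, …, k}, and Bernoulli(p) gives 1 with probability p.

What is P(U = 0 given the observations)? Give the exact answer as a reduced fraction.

Enumerate traces; 18 have nonzero weight after conditioning:
  (Y=0, U=0, V=1, Z=2, W=0, X=1) weight 1/256
  (Y=0, U=0, V=1, Z=2, W=0, X=2) weight 1/256
  (Y=0, U=0, V=4, Z=2, W=0, X=1) weight 1/256
  (Y=0, U=0, V=4, Z=2, W=0, X=2) weight 1/256
  (Y=0, U=1, V=3, Z=1, W=1, X=1) weight 1/80
  (Y=0, U=1, V=3, Z=1, W=1, X=2) weight 1/80
  (Y=1, U=0, V=1, Z=2, W=0, X=1) weight 1/256
  (Y=1, U=0, V=1, Z=2, W=0, X=2) weight 1/256
  … 10 more
Group by U:
  weight(U=0) = 5/96
  weight(U=1) = 13/180
Total weight = 5/96 + 13/180 = 179/1440
P(U=0 | obs) = 5/96 / 179/1440 = 75/179
P(U=1 | obs) = 13/180 / 179/1440 = 104/179

P(U = 0 | obs) = 75/179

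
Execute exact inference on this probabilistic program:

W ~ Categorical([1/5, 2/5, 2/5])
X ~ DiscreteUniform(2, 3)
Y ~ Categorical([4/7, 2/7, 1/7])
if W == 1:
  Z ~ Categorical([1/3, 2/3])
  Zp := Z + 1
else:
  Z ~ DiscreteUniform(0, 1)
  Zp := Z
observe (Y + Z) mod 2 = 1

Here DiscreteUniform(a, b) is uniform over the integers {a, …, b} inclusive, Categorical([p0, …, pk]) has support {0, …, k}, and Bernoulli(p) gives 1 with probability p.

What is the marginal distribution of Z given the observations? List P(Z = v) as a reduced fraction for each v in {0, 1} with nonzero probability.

Enumerate traces; 18 have nonzero weight after conditioning:
  (W=0, X=2, Y=0, Z=1) weight 1/35
  (W=0, X=2, Y=1, Z=0) weight 1/70
  (W=0, X=2, Y=2, Z=1) weight 1/140
  (W=0, X=3, Y=0, Z=1) weight 1/35
  (W=0, X=3, Y=1, Z=0) weight 1/70
  (W=0, X=3, Y=2, Z=1) weight 1/140
  (W=1, X=2, Y=0, Z=1) weight 8/105
  (W=1, X=2, Y=1, Z=0) weight 2/105
  … 10 more
Group by Z:
  weight(Z=0) = 13/105
  weight(Z=1) = 17/42
Total weight = 13/105 + 17/42 = 37/70
P(Z=0 | obs) = 13/105 / 37/70 = 26/111
P(Z=1 | obs) = 17/42 / 37/70 = 85/111

P(Z=0) = 26/111, P(Z=1) = 85/111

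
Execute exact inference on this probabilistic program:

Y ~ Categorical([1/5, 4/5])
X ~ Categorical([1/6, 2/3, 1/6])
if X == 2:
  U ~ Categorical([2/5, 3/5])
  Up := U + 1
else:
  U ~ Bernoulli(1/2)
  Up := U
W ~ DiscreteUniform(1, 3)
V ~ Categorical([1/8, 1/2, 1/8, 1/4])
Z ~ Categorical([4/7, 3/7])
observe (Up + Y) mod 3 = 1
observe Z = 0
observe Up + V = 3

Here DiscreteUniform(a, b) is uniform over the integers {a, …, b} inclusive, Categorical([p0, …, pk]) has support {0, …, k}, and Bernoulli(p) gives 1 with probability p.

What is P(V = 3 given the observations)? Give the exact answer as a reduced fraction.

Enumerate traces; 15 have nonzero weight after conditioning:
  (Y=0, X=0, U=1, W=1, V=2, Z=0) weight 1/2520
  (Y=0, X=0, U=1, W=2, V=2, Z=0) weight 1/2520
  (Y=0, X=0, U=1, W=3, V=2, Z=0) weight 1/2520
  (Y=0, X=1, U=1, W=1, V=2, Z=0) weight 1/630
  (Y=0, X=1, U=1, W=2, V=2, Z=0) weight 1/630
  (Y=0, X=1, U=1, W=3, V=2, Z=0) weight 1/630
  (Y=0, X=2, U=0, W=1, V=2, Z=0) weight 1/3150
  (Y=0, X=2, U=0, W=2, V=2, Z=0) weight 1/3150
  (Y=1, X=0, U=0, W=1, V=3, Z=0) weight 1/315
  … 6 more
Group by V:
  weight(V=2) = 29/4200
  weight(V=3) = 1/21
Total weight = 29/4200 + 1/21 = 229/4200
P(V=2 | obs) = 29/4200 / 229/4200 = 29/229
P(V=3 | obs) = 1/21 / 229/4200 = 200/229

P(V = 3 | obs) = 200/229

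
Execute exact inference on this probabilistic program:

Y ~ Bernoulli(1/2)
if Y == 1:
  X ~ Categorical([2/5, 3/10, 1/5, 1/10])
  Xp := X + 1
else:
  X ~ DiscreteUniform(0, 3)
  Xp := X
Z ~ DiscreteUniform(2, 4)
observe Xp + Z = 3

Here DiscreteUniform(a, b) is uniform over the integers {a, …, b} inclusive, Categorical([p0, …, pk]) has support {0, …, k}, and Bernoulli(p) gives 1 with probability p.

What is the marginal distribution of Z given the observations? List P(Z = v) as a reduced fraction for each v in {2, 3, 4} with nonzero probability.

P(Z=2) = 13/18, P(Z=3) = 5/18

Enumerate traces; 3 have nonzero weight after conditioning:
  (Y=0, X=0, Z=3) weight 1/24
  (Y=0, X=1, Z=2) weight 1/24
  (Y=1, X=0, Z=2) weight 1/15
Group by Z:
  weight(Z=2) = 13/120
  weight(Z=3) = 1/24
Total weight = 13/120 + 1/24 = 3/20
P(Z=2 | obs) = 13/120 / 3/20 = 13/18
P(Z=3 | obs) = 1/24 / 3/20 = 5/18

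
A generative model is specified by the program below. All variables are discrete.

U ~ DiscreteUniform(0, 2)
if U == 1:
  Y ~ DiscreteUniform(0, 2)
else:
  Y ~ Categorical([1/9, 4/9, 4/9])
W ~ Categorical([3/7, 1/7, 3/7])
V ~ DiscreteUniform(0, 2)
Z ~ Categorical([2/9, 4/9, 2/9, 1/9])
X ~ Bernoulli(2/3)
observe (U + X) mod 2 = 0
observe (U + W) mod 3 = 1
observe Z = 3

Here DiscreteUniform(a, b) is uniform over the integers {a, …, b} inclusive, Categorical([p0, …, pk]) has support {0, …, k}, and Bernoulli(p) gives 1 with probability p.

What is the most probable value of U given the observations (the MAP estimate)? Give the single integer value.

argmax_v P(U = v | obs) = 1

Enumerate traces; 27 have nonzero weight after conditioning:
  (U=0, Y=0, W=1, V=0, Z=3, X=0) weight 1/15309
  (U=0, Y=0, W=1, V=1, Z=3, X=0) weight 1/15309
  (U=0, Y=0, W=1, V=2, Z=3, X=0) weight 1/15309
  (U=0, Y=1, W=1, V=0, Z=3, X=0) weight 4/15309
  (U=0, Y=1, W=1, V=1, Z=3, X=0) weight 4/15309
  (U=0, Y=1, W=1, V=2, Z=3, X=0) weight 4/15309
  (U=0, Y=2, W=1, V=0, Z=3, X=0) weight 4/15309
  (U=0, Y=2, W=1, V=1, Z=3, X=0) weight 4/15309
  (U=1, Y=0, W=0, V=0, Z=3, X=1) weight 2/1701
  (U=2, Y=0, W=2, V=0, Z=3, X=0) weight 1/5103
  … 17 more
Group by U:
  weight(U=0) = 1/567
  weight(U=1) = 2/189
  weight(U=2) = 1/189
Total weight = 1/567 + 2/189 + 1/189 = 10/567
P(U=0 | obs) = 1/567 / 10/567 = 1/10
P(U=1 | obs) = 2/189 / 10/567 = 3/5
P(U=2 | obs) = 1/189 / 10/567 = 3/10
argmax = 1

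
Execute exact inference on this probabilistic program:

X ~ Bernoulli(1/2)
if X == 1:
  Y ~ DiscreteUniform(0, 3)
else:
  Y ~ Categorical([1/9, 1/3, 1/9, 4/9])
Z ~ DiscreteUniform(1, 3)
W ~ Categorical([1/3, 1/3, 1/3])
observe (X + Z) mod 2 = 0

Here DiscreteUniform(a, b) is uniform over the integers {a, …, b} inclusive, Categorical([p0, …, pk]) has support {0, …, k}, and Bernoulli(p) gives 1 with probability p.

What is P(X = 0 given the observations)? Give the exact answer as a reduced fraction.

Enumerate traces; 36 have nonzero weight after conditioning:
  (X=0, Y=0, Z=2, W=0) weight 1/162
  (X=0, Y=0, Z=2, W=1) weight 1/162
  (X=0, Y=0, Z=2, W=2) weight 1/162
  (X=0, Y=1, Z=2, W=0) weight 1/54
  (X=0, Y=1, Z=2, W=1) weight 1/54
  (X=0, Y=1, Z=2, W=2) weight 1/54
  (X=0, Y=2, Z=2, W=0) weight 1/162
  (X=0, Y=2, Z=2, W=1) weight 1/162
  (X=1, Y=0, Z=1, W=0) weight 1/72
  … 27 more
Group by X:
  weight(X=0) = 1/6
  weight(X=1) = 1/3
Total weight = 1/6 + 1/3 = 1/2
P(X=0 | obs) = 1/6 / 1/2 = 1/3
P(X=1 | obs) = 1/3 / 1/2 = 2/3

P(X = 0 | obs) = 1/3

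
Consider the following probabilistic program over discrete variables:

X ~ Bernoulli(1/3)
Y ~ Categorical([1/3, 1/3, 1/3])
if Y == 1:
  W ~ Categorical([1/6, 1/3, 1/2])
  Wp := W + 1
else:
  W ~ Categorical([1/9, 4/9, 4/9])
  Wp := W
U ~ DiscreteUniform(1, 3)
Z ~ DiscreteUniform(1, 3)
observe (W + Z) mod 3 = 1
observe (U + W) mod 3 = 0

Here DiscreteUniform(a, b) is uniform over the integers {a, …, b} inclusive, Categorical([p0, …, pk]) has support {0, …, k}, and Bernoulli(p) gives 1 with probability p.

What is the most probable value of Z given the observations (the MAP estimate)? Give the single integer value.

Enumerate traces; 18 have nonzero weight after conditioning:
  (X=0, Y=0, W=0, U=3, Z=1) weight 2/729
  (X=0, Y=0, W=1, U=2, Z=3) weight 8/729
  (X=0, Y=0, W=2, U=1, Z=2) weight 8/729
  (X=0, Y=1, W=0, U=3, Z=1) weight 1/243
  (X=0, Y=1, W=1, U=2, Z=3) weight 2/243
  (X=0, Y=1, W=2, U=1, Z=2) weight 1/81
  (X=0, Y=2, W=0, U=3, Z=1) weight 2/729
  (X=0, Y=2, W=1, U=2, Z=3) weight 8/729
  … 10 more
Group by Z:
  weight(Z=1) = 7/486
  weight(Z=2) = 25/486
  weight(Z=3) = 11/243
Total weight = 7/486 + 25/486 + 11/243 = 1/9
P(Z=1 | obs) = 7/486 / 1/9 = 7/54
P(Z=2 | obs) = 25/486 / 1/9 = 25/54
P(Z=3 | obs) = 11/243 / 1/9 = 11/27
argmax = 2

argmax_v P(Z = v | obs) = 2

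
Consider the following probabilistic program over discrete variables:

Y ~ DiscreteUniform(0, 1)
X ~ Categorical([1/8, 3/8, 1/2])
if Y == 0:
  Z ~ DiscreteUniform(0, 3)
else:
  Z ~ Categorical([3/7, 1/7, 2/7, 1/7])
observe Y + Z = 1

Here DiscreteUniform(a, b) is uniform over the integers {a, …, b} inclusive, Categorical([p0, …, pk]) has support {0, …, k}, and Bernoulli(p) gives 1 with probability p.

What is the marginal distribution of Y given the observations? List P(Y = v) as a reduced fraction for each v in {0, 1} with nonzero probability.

Enumerate traces; 6 have nonzero weight after conditioning:
  (Y=0, X=0, Z=1) weight 1/64
  (Y=0, X=1, Z=1) weight 3/64
  (Y=0, X=2, Z=1) weight 1/16
  (Y=1, X=0, Z=0) weight 3/112
  (Y=1, X=1, Z=0) weight 9/112
  (Y=1, X=2, Z=0) weight 3/28
Group by Y:
  weight(Y=0) = 1/8
  weight(Y=1) = 3/14
Total weight = 1/8 + 3/14 = 19/56
P(Y=0 | obs) = 1/8 / 19/56 = 7/19
P(Y=1 | obs) = 3/14 / 19/56 = 12/19

P(Y=0) = 7/19, P(Y=1) = 12/19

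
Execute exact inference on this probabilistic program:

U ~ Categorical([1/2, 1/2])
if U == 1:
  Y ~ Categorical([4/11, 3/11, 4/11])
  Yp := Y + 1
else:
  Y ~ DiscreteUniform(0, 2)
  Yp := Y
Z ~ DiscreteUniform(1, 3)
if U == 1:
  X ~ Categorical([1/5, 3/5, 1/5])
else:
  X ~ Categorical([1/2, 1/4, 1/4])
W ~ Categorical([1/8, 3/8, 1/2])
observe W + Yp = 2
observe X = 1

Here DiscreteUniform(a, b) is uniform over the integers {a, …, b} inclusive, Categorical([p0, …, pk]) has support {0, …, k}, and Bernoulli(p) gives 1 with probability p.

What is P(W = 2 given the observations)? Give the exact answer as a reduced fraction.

Enumerate traces; 15 have nonzero weight after conditioning:
  (U=0, Y=0, Z=1, X=1, W=2) weight 1/144
  (U=0, Y=0, Z=2, X=1, W=2) weight 1/144
  (U=0, Y=0, Z=3, X=1, W=2) weight 1/144
  (U=0, Y=1, Z=1, X=1, W=1) weight 1/192
  (U=0, Y=1, Z=2, X=1, W=1) weight 1/192
  (U=0, Y=1, Z=3, X=1, W=1) weight 1/192
  (U=0, Y=2, Z=1, X=1, W=0) weight 1/576
  (U=0, Y=2, Z=2, X=1, W=0) weight 1/576
  … 7 more
Group by W:
  weight(W=0) = 163/10560
  weight(W=1) = 199/3520
  weight(W=2) = 1/48
Total weight = 163/10560 + 199/3520 + 1/48 = 49/528
P(W=0 | obs) = 163/10560 / 49/528 = 163/980
P(W=1 | obs) = 199/3520 / 49/528 = 597/980
P(W=2 | obs) = 1/48 / 49/528 = 11/49

P(W = 2 | obs) = 11/49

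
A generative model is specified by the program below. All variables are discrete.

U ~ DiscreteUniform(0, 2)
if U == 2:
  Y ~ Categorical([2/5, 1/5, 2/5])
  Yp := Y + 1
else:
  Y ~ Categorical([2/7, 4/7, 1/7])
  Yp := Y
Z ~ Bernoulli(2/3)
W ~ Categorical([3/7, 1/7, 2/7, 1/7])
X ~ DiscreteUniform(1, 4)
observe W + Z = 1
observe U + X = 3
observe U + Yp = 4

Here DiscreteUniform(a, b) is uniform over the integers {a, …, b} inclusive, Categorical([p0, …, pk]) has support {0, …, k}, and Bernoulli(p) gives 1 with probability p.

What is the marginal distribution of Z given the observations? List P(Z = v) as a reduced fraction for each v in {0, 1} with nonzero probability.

P(Z=0) = 1/7, P(Z=1) = 6/7

Enumerate traces; 2 have nonzero weight after conditioning:
  (U=2, Y=1, Z=0, W=1, X=1) weight 1/1260
  (U=2, Y=1, Z=1, W=0, X=1) weight 1/210
Group by Z:
  weight(Z=0) = 1/1260
  weight(Z=1) = 1/210
Total weight = 1/1260 + 1/210 = 1/180
P(Z=0 | obs) = 1/1260 / 1/180 = 1/7
P(Z=1 | obs) = 1/210 / 1/180 = 6/7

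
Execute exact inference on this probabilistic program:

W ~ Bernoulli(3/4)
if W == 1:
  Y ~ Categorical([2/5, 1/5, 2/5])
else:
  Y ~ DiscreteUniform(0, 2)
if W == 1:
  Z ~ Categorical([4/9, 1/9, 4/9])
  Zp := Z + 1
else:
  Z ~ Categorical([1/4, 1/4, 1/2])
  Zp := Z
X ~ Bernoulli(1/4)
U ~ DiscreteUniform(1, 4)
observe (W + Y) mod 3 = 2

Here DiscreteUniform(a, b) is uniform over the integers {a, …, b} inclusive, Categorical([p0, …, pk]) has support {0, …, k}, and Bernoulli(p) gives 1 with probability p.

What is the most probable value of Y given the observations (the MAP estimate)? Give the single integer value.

argmax_v P(Y = v | obs) = 1

Enumerate traces; 48 have nonzero weight after conditioning:
  (W=0, Y=2, Z=0, X=0, U=1) weight 1/256
  (W=0, Y=2, Z=0, X=0, U=2) weight 1/256
  (W=0, Y=2, Z=0, X=0, U=3) weight 1/256
  (W=0, Y=2, Z=0, X=0, U=4) weight 1/256
  (W=0, Y=2, Z=0, X=1, U=1) weight 1/768
  (W=0, Y=2, Z=0, X=1, U=2) weight 1/768
  (W=0, Y=2, Z=0, X=1, U=3) weight 1/768
  (W=0, Y=2, Z=0, X=1, U=4) weight 1/768
  (W=1, Y=1, Z=0, X=0, U=1) weight 1/80
  … 39 more
Group by Y:
  weight(Y=1) = 3/20
  weight(Y=2) = 1/12
Total weight = 3/20 + 1/12 = 7/30
P(Y=1 | obs) = 3/20 / 7/30 = 9/14
P(Y=2 | obs) = 1/12 / 7/30 = 5/14
argmax = 1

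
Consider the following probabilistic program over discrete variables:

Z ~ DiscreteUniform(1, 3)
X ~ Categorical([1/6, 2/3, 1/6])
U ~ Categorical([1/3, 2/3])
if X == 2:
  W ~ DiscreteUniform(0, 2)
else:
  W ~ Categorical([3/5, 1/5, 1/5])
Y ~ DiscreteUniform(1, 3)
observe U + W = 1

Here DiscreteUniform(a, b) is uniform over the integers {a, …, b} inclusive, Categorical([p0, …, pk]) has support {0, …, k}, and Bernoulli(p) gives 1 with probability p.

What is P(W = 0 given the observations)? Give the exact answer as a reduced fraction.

P(W = 0 | obs) = 5/6

Enumerate traces; 54 have nonzero weight after conditioning:
  (Z=1, X=0, U=0, W=1, Y=1) weight 1/810
  (Z=1, X=0, U=0, W=1, Y=2) weight 1/810
  (Z=1, X=0, U=0, W=1, Y=3) weight 1/810
  (Z=1, X=0, U=1, W=0, Y=1) weight 1/135
  (Z=1, X=0, U=1, W=0, Y=2) weight 1/135
  (Z=1, X=0, U=1, W=0, Y=3) weight 1/135
  (Z=1, X=1, U=0, W=1, Y=1) weight 2/405
  (Z=1, X=1, U=0, W=1, Y=2) weight 2/405
  … 46 more
Group by W:
  weight(W=0) = 10/27
  weight(W=1) = 2/27
Total weight = 10/27 + 2/27 = 4/9
P(W=0 | obs) = 10/27 / 4/9 = 5/6
P(W=1 | obs) = 2/27 / 4/9 = 1/6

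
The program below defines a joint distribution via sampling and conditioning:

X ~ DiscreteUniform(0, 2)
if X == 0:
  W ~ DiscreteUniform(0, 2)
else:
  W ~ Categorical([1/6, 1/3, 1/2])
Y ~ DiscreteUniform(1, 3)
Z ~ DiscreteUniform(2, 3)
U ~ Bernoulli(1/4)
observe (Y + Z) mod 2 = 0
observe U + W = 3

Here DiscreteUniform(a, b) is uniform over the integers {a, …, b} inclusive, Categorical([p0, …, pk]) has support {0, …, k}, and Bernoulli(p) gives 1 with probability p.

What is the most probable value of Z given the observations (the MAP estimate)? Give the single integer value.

argmax_v P(Z = v | obs) = 3

Enumerate traces; 9 have nonzero weight after conditioning:
  (X=0, W=2, Y=1, Z=3, U=1) weight 1/216
  (X=0, W=2, Y=2, Z=2, U=1) weight 1/216
  (X=0, W=2, Y=3, Z=3, U=1) weight 1/216
  (X=1, W=2, Y=1, Z=3, U=1) weight 1/144
  (X=1, W=2, Y=2, Z=2, U=1) weight 1/144
  (X=1, W=2, Y=3, Z=3, U=1) weight 1/144
  (X=2, W=2, Y=1, Z=3, U=1) weight 1/144
  (X=2, W=2, Y=2, Z=2, U=1) weight 1/144
  … 1 more
Group by Z:
  weight(Z=2) = 1/54
  weight(Z=3) = 1/27
Total weight = 1/54 + 1/27 = 1/18
P(Z=2 | obs) = 1/54 / 1/18 = 1/3
P(Z=3 | obs) = 1/27 / 1/18 = 2/3
argmax = 3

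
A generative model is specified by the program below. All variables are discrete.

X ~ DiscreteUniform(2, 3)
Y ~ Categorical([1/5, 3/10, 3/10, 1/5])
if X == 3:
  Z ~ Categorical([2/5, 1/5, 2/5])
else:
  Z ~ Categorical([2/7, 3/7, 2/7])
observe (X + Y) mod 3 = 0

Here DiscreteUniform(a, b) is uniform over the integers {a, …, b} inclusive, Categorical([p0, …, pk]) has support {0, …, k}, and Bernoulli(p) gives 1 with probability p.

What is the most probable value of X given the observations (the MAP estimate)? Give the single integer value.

Enumerate traces; 9 have nonzero weight after conditioning:
  (X=2, Y=1, Z=0) weight 3/70
  (X=2, Y=1, Z=1) weight 9/140
  (X=2, Y=1, Z=2) weight 3/70
  (X=3, Y=0, Z=0) weight 1/25
  (X=3, Y=0, Z=1) weight 1/50
  (X=3, Y=0, Z=2) weight 1/25
  (X=3, Y=3, Z=0) weight 1/25
  (X=3, Y=3, Z=1) weight 1/50
  … 1 more
Group by X:
  weight(X=2) = 3/20
  weight(X=3) = 1/5
Total weight = 3/20 + 1/5 = 7/20
P(X=2 | obs) = 3/20 / 7/20 = 3/7
P(X=3 | obs) = 1/5 / 7/20 = 4/7
argmax = 3

argmax_v P(X = v | obs) = 3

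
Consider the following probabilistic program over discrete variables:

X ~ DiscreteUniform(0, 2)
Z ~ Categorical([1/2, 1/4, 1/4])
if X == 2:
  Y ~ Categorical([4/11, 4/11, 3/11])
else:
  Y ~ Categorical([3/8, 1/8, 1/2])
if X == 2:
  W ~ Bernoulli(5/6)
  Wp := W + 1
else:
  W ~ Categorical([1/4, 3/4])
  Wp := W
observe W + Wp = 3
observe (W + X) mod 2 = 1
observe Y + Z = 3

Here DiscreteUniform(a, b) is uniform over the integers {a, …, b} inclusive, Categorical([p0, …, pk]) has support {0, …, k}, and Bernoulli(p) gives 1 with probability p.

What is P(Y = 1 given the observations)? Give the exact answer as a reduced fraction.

P(Y = 1 | obs) = 4/7

Enumerate traces; 2 have nonzero weight after conditioning:
  (X=2, Z=1, Y=2, W=1) weight 5/264
  (X=2, Z=2, Y=1, W=1) weight 5/198
Group by Y:
  weight(Y=1) = 5/198
  weight(Y=2) = 5/264
Total weight = 5/198 + 5/264 = 35/792
P(Y=1 | obs) = 5/198 / 35/792 = 4/7
P(Y=2 | obs) = 5/264 / 35/792 = 3/7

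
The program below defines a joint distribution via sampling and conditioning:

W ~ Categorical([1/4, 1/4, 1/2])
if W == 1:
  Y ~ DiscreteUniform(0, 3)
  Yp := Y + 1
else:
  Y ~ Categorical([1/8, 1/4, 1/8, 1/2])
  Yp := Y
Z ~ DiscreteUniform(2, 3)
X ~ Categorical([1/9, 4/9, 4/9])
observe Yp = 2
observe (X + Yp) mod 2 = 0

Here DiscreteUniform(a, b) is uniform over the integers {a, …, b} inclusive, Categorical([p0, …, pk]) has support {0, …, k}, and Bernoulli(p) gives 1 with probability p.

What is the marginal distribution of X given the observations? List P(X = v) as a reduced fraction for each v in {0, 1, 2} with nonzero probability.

P(X=0) = 1/5, P(X=2) = 4/5

Enumerate traces; 12 have nonzero weight after conditioning:
  (W=0, Y=2, Z=2, X=0) weight 1/576
  (W=0, Y=2, Z=2, X=2) weight 1/144
  (W=0, Y=2, Z=3, X=0) weight 1/576
  (W=0, Y=2, Z=3, X=2) weight 1/144
  (W=1, Y=1, Z=2, X=0) weight 1/288
  (W=1, Y=1, Z=2, X=2) weight 1/72
  (W=1, Y=1, Z=3, X=0) weight 1/288
  (W=1, Y=1, Z=3, X=2) weight 1/72
  … 4 more
Group by X:
  weight(X=0) = 5/288
  weight(X=2) = 5/72
Total weight = 5/288 + 5/72 = 25/288
P(X=0 | obs) = 5/288 / 25/288 = 1/5
P(X=2 | obs) = 5/72 / 25/288 = 4/5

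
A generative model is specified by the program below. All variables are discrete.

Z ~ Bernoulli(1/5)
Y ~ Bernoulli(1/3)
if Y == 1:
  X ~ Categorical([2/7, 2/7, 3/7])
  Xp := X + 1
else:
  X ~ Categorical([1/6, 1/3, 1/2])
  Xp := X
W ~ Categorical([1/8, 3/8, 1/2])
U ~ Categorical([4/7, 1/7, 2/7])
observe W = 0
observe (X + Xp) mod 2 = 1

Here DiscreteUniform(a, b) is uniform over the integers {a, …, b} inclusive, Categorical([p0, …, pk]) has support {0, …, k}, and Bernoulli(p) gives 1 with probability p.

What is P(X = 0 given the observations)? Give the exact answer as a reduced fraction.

P(X = 0 | obs) = 2/7

Enumerate traces; 18 have nonzero weight after conditioning:
  (Z=0, Y=1, X=0, W=0, U=0) weight 4/735
  (Z=0, Y=1, X=0, W=0, U=1) weight 1/735
  (Z=0, Y=1, X=0, W=0, U=2) weight 2/735
  (Z=0, Y=1, X=1, W=0, U=0) weight 4/735
  (Z=0, Y=1, X=1, W=0, U=1) weight 1/735
  (Z=0, Y=1, X=1, W=0, U=2) weight 2/735
  (Z=0, Y=1, X=2, W=0, U=0) weight 2/245
  (Z=0, Y=1, X=2, W=0, U=1) weight 1/490
  … 10 more
Group by X:
  weight(X=0) = 1/84
  weight(X=1) = 1/84
  weight(X=2) = 1/56
Total weight = 1/84 + 1/84 + 1/56 = 1/24
P(X=0 | obs) = 1/84 / 1/24 = 2/7
P(X=1 | obs) = 1/84 / 1/24 = 2/7
P(X=2 | obs) = 1/56 / 1/24 = 3/7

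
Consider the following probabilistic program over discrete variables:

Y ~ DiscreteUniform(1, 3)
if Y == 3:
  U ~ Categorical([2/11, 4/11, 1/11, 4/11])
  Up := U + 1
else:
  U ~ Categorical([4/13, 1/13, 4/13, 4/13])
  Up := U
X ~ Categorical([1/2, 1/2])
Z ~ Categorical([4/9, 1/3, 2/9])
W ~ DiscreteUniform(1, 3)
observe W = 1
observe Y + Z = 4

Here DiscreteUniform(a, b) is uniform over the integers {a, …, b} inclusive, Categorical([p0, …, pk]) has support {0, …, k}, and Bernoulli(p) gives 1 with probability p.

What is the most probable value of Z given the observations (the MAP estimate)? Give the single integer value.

Enumerate traces; 16 have nonzero weight after conditioning:
  (Y=2, U=0, X=0, Z=2, W=1) weight 4/1053
  (Y=2, U=0, X=1, Z=2, W=1) weight 4/1053
  (Y=2, U=1, X=0, Z=2, W=1) weight 1/1053
  (Y=2, U=1, X=1, Z=2, W=1) weight 1/1053
  (Y=2, U=2, X=0, Z=2, W=1) weight 4/1053
  (Y=2, U=2, X=1, Z=2, W=1) weight 4/1053
  (Y=2, U=3, X=0, Z=2, W=1) weight 4/1053
  (Y=2, U=3, X=1, Z=2, W=1) weight 4/1053
  (Y=3, U=0, X=0, Z=1, W=1) weight 1/297
  … 7 more
Group by Z:
  weight(Z=1) = 1/27
  weight(Z=2) = 2/81
Total weight = 1/27 + 2/81 = 5/81
P(Z=1 | obs) = 1/27 / 5/81 = 3/5
P(Z=2 | obs) = 2/81 / 5/81 = 2/5
argmax = 1

argmax_v P(Z = v | obs) = 1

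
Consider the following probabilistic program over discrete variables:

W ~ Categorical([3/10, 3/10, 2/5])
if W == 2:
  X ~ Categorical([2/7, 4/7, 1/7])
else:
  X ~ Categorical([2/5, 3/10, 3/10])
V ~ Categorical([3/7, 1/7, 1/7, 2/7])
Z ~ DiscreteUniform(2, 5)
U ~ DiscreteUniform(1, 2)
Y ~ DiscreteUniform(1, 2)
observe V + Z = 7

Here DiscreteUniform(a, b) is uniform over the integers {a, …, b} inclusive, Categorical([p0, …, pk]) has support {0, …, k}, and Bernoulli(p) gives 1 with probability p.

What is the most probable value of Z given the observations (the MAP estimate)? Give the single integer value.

argmax_v P(Z = v | obs) = 4

Enumerate traces; 72 have nonzero weight after conditioning:
  (W=0, X=0, V=2, Z=5, U=1, Y=1) weight 3/2800
  (W=0, X=0, V=2, Z=5, U=1, Y=2) weight 3/2800
  (W=0, X=0, V=2, Z=5, U=2, Y=1) weight 3/2800
  (W=0, X=0, V=2, Z=5, U=2, Y=2) weight 3/2800
  (W=0, X=0, V=3, Z=4, U=1, Y=1) weight 3/1400
  (W=0, X=0, V=3, Z=4, U=1, Y=2) weight 3/1400
  (W=0, X=0, V=3, Z=4, U=2, Y=1) weight 3/1400
  (W=0, X=0, V=3, Z=4, U=2, Y=2) weight 3/1400
  … 64 more
Group by Z:
  weight(Z=4) = 1/14
  weight(Z=5) = 1/28
Total weight = 1/14 + 1/28 = 3/28
P(Z=4 | obs) = 1/14 / 3/28 = 2/3
P(Z=5 | obs) = 1/28 / 3/28 = 1/3
argmax = 4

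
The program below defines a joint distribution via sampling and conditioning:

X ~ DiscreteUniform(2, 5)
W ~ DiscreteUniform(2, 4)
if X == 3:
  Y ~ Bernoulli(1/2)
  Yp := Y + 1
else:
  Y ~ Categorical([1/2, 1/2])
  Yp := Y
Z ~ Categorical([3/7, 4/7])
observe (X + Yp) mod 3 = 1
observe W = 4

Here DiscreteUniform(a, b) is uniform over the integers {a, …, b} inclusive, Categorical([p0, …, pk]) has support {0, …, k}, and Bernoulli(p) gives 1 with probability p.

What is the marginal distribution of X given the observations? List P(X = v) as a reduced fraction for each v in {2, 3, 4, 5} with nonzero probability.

Enumerate traces; 4 have nonzero weight after conditioning:
  (X=3, W=4, Y=0, Z=0) weight 1/56
  (X=3, W=4, Y=0, Z=1) weight 1/42
  (X=4, W=4, Y=0, Z=0) weight 1/56
  (X=4, W=4, Y=0, Z=1) weight 1/42
Group by X:
  weight(X=3) = 1/24
  weight(X=4) = 1/24
Total weight = 1/24 + 1/24 = 1/12
P(X=3 | obs) = 1/24 / 1/12 = 1/2
P(X=4 | obs) = 1/24 / 1/12 = 1/2

P(X=3) = 1/2, P(X=4) = 1/2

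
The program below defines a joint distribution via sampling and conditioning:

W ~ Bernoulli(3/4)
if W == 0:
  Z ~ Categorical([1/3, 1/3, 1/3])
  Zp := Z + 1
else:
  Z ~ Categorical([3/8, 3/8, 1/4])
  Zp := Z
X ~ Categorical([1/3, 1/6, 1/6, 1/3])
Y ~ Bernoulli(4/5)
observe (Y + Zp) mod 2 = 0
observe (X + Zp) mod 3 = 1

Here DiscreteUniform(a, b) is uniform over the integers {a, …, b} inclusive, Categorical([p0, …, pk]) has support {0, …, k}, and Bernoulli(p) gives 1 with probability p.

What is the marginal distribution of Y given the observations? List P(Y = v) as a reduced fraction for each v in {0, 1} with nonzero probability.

Enumerate traces; 8 have nonzero weight after conditioning:
  (W=0, Z=0, X=0, Y=1) weight 1/45
  (W=0, Z=0, X=3, Y=1) weight 1/45
  (W=0, Z=1, X=2, Y=0) weight 1/360
  (W=0, Z=2, X=1, Y=1) weight 1/90
  (W=1, Z=0, X=1, Y=0) weight 3/320
  (W=1, Z=1, X=0, Y=1) weight 3/40
  (W=1, Z=1, X=3, Y=1) weight 3/40
  (W=1, Z=2, X=2, Y=0) weight 1/160
Group by Y:
  weight(Y=0) = 53/2880
  weight(Y=1) = 37/180
Total weight = 53/2880 + 37/180 = 43/192
P(Y=0 | obs) = 53/2880 / 43/192 = 53/645
P(Y=1 | obs) = 37/180 / 43/192 = 592/645

P(Y=0) = 53/645, P(Y=1) = 592/645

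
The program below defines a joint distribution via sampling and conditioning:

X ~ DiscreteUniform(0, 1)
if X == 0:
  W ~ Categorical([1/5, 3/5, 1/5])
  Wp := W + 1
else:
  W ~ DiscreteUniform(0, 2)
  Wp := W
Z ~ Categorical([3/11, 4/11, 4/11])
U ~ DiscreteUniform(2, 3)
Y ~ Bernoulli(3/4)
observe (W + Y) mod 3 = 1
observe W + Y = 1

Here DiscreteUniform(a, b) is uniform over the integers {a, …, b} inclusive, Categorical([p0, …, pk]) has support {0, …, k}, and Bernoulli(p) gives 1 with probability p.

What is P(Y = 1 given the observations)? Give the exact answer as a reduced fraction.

P(Y = 1 | obs) = 12/19

Enumerate traces; 24 have nonzero weight after conditioning:
  (X=0, W=0, Z=0, U=2, Y=1) weight 9/880
  (X=0, W=0, Z=0, U=3, Y=1) weight 9/880
  (X=0, W=0, Z=1, U=2, Y=1) weight 3/220
  (X=0, W=0, Z=1, U=3, Y=1) weight 3/220
  (X=0, W=0, Z=2, U=2, Y=1) weight 3/220
  (X=0, W=0, Z=2, U=3, Y=1) weight 3/220
  (X=0, W=1, Z=0, U=2, Y=0) weight 9/880
  (X=0, W=1, Z=0, U=3, Y=0) weight 9/880
  … 16 more
Group by Y:
  weight(Y=0) = 7/60
  weight(Y=1) = 1/5
Total weight = 7/60 + 1/5 = 19/60
P(Y=0 | obs) = 7/60 / 19/60 = 7/19
P(Y=1 | obs) = 1/5 / 19/60 = 12/19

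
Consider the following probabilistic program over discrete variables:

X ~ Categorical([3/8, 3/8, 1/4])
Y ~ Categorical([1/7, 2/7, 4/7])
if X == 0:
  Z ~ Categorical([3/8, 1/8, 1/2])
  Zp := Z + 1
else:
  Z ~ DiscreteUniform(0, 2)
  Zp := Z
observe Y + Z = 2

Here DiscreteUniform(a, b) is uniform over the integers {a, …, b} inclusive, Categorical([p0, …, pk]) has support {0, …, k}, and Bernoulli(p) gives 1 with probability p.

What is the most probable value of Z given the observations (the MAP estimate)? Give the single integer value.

Enumerate traces; 9 have nonzero weight after conditioning:
  (X=0, Y=0, Z=2) weight 3/112
  (X=0, Y=1, Z=1) weight 3/224
  (X=0, Y=2, Z=0) weight 9/112
  (X=1, Y=0, Z=2) weight 1/56
  (X=1, Y=1, Z=1) weight 1/28
  (X=1, Y=2, Z=0) weight 1/14
  (X=2, Y=0, Z=2) weight 1/84
  (X=2, Y=1, Z=1) weight 1/42
  … 1 more
Group by Z:
  weight(Z=0) = 67/336
  weight(Z=1) = 7/96
  weight(Z=2) = 19/336
Total weight = 67/336 + 7/96 + 19/336 = 221/672
P(Z=0 | obs) = 67/336 / 221/672 = 134/221
P(Z=1 | obs) = 7/96 / 221/672 = 49/221
P(Z=2 | obs) = 19/336 / 221/672 = 38/221
argmax = 0

argmax_v P(Z = v | obs) = 0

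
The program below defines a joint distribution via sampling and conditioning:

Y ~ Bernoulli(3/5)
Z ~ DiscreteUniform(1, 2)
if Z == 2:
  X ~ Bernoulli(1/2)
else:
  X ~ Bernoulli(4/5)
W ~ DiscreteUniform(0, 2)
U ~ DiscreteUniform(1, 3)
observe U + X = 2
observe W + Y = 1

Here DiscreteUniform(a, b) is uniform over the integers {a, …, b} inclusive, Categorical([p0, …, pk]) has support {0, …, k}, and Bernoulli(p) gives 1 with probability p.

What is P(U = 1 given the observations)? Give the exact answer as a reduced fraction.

Enumerate traces; 8 have nonzero weight after conditioning:
  (Y=0, Z=1, X=0, W=1, U=2) weight 1/225
  (Y=0, Z=1, X=1, W=1, U=1) weight 4/225
  (Y=0, Z=2, X=0, W=1, U=2) weight 1/90
  (Y=0, Z=2, X=1, W=1, U=1) weight 1/90
  (Y=1, Z=1, X=0, W=0, U=2) weight 1/150
  (Y=1, Z=1, X=1, W=0, U=1) weight 2/75
  (Y=1, Z=2, X=0, W=0, U=2) weight 1/60
  (Y=1, Z=2, X=1, W=0, U=1) weight 1/60
Group by U:
  weight(U=1) = 13/180
  weight(U=2) = 7/180
Total weight = 13/180 + 7/180 = 1/9
P(U=1 | obs) = 13/180 / 1/9 = 13/20
P(U=2 | obs) = 7/180 / 1/9 = 7/20

P(U = 1 | obs) = 13/20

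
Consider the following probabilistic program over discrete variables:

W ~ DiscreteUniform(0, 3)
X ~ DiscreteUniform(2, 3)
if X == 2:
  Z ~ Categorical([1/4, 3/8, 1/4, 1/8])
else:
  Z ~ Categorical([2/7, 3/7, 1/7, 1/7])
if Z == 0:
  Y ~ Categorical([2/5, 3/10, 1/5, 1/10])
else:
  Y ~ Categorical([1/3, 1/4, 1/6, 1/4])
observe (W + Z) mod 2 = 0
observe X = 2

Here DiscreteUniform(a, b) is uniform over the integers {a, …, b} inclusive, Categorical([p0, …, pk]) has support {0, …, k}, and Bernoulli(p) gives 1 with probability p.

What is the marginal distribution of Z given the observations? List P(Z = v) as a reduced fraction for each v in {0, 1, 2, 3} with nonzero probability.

Enumerate traces; 32 have nonzero weight after conditioning:
  (W=0, X=2, Z=0, Y=0) weight 1/80
  (W=0, X=2, Z=0, Y=1) weight 3/320
  (W=0, X=2, Z=0, Y=2) weight 1/160
  (W=0, X=2, Z=0, Y=3) weight 1/320
  (W=0, X=2, Z=2, Y=0) weight 1/96
  (W=0, X=2, Z=2, Y=1) weight 1/128
  (W=0, X=2, Z=2, Y=2) weight 1/192
  (W=0, X=2, Z=2, Y=3) weight 1/128
  (W=1, X=2, Z=1, Y=0) weight 1/64
  (W=1, X=2, Z=3, Y=0) weight 1/192
  … 22 more
Group by Z:
  weight(Z=0) = 1/16
  weight(Z=1) = 3/32
  weight(Z=2) = 1/16
  weight(Z=3) = 1/32
Total weight = 1/16 + 3/32 + 1/16 + 1/32 = 1/4
P(Z=0 | obs) = 1/16 / 1/4 = 1/4
P(Z=1 | obs) = 3/32 / 1/4 = 3/8
P(Z=2 | obs) = 1/16 / 1/4 = 1/4
P(Z=3 | obs) = 1/32 / 1/4 = 1/8

P(Z=0) = 1/4, P(Z=1) = 3/8, P(Z=2) = 1/4, P(Z=3) = 1/8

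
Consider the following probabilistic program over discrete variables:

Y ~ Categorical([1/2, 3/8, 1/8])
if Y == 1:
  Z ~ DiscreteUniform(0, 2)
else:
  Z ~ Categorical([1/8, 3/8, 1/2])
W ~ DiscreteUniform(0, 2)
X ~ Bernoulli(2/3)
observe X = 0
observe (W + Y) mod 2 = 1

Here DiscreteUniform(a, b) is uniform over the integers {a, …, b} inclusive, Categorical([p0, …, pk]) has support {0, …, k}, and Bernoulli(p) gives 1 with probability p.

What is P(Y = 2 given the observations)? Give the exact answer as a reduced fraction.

Enumerate traces; 12 have nonzero weight after conditioning:
  (Y=0, Z=0, W=1, X=0) weight 1/144
  (Y=0, Z=1, W=1, X=0) weight 1/48
  (Y=0, Z=2, W=1, X=0) weight 1/36
  (Y=1, Z=0, W=0, X=0) weight 1/72
  (Y=1, Z=0, W=2, X=0) weight 1/72
  (Y=1, Z=1, W=0, X=0) weight 1/72
  (Y=1, Z=1, W=2, X=0) weight 1/72
  (Y=1, Z=2, W=0, X=0) weight 1/72
  (Y=2, Z=0, W=1, X=0) weight 1/576
  … 3 more
Group by Y:
  weight(Y=0) = 1/18
  weight(Y=1) = 1/12
  weight(Y=2) = 1/72
Total weight = 1/18 + 1/12 + 1/72 = 11/72
P(Y=0 | obs) = 1/18 / 11/72 = 4/11
P(Y=1 | obs) = 1/12 / 11/72 = 6/11
P(Y=2 | obs) = 1/72 / 11/72 = 1/11

P(Y = 2 | obs) = 1/11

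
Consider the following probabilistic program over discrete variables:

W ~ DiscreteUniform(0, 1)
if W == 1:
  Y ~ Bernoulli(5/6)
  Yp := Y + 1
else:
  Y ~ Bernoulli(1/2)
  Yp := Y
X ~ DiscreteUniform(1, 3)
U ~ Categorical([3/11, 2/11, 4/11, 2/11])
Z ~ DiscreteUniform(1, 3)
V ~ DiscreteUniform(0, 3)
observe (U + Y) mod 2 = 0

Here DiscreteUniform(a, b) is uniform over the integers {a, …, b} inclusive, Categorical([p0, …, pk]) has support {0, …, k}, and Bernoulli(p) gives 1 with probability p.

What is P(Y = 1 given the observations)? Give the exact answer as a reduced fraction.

P(Y = 1 | obs) = 8/15

Enumerate traces; 288 have nonzero weight after conditioning:
  (W=0, Y=0, X=1, U=0, Z=1, V=0) weight 1/528
  (W=0, Y=0, X=1, U=0, Z=1, V=1) weight 1/528
  (W=0, Y=0, X=1, U=0, Z=1, V=2) weight 1/528
  (W=0, Y=0, X=1, U=0, Z=1, V=3) weight 1/528
  (W=0, Y=0, X=1, U=0, Z=2, V=0) weight 1/528
  (W=0, Y=0, X=1, U=0, Z=2, V=1) weight 1/528
  (W=0, Y=0, X=1, U=0, Z=2, V=2) weight 1/528
  (W=0, Y=0, X=1, U=0, Z=2, V=3) weight 1/528
  (W=0, Y=1, X=1, U=1, Z=1, V=0) weight 1/792
  … 279 more
Group by Y:
  weight(Y=0) = 7/33
  weight(Y=1) = 8/33
Total weight = 7/33 + 8/33 = 5/11
P(Y=0 | obs) = 7/33 / 5/11 = 7/15
P(Y=1 | obs) = 8/33 / 5/11 = 8/15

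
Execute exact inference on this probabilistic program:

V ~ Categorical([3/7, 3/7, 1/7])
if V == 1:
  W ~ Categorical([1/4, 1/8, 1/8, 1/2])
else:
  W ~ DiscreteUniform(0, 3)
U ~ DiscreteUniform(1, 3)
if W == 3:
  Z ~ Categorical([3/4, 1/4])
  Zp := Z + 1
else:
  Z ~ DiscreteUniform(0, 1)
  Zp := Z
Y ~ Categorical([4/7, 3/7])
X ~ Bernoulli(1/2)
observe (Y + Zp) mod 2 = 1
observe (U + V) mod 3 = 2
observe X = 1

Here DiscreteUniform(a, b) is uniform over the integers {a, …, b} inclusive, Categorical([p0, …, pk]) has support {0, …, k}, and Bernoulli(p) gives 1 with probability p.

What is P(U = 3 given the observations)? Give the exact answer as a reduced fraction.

P(U = 3 | obs) = 19/134

Enumerate traces; 24 have nonzero weight after conditioning:
  (V=0, W=0, U=2, Z=0, Y=1, X=1) weight 3/784
  (V=0, W=0, U=2, Z=1, Y=0, X=1) weight 1/196
  (V=0, W=1, U=2, Z=0, Y=1, X=1) weight 3/784
  (V=0, W=1, U=2, Z=1, Y=0, X=1) weight 1/196
  (V=0, W=2, U=2, Z=0, Y=1, X=1) weight 3/784
  (V=0, W=2, U=2, Z=1, Y=0, X=1) weight 1/196
  (V=0, W=3, U=2, Z=0, Y=0, X=1) weight 3/392
  (V=0, W=3, U=2, Z=1, Y=1, X=1) weight 3/1568
  (V=1, W=0, U=1, Z=0, Y=1, X=1) weight 3/784
  (V=2, W=0, U=3, Z=0, Y=1, X=1) weight 1/784
  … 14 more
Group by U:
  weight(U=1) = 29/784
  weight(U=2) = 57/1568
  weight(U=3) = 19/1568
Total weight = 29/784 + 57/1568 + 19/1568 = 67/784
P(U=1 | obs) = 29/784 / 67/784 = 29/67
P(U=2 | obs) = 57/1568 / 67/784 = 57/134
P(U=3 | obs) = 19/1568 / 67/784 = 19/134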